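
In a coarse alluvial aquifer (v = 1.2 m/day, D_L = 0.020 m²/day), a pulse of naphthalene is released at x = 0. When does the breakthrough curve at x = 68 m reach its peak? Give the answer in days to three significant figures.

For the 1D instantaneous-source solution, setting ∂C/∂t = 0 at fixed x gives v²t² + 2Dt − x² = 0, so t = (√(D² + v²x²) − D)/v².
√(D² + v²x²) = √(0.020² + 1.2² × 68²) = 81.60; v² = 1.44.
t = (81.60 − 0.020)/1.44 = 56.7 days (vs. the pure-advection estimate x/v = 56.7 d).

56.7 days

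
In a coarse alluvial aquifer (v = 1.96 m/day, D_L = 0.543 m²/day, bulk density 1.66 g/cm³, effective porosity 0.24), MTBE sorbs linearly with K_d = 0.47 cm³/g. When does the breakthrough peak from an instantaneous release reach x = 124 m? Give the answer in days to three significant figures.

Retardation factor R = 1 + ρ_b·K_d/n = 1 + 1.66 × 0.47/0.24 = 4.251.
Sorption retards both mechanisms: v_R = v/R = 0.4611 m/day, D_R = D/R = 0.1277 m²/day.
Peak time from v_R²t² + 2D_R t − x² = 0: t = (√(D_R² + v_R²x²) − D_R)/v_R².
√(D_R² + v_R²x²) = √(0.1277² + 0.4611² × 124²) = 57.18; v_R² = 0.2126.
t = (57.18 − 0.1277)/0.2126 = 268 days.

268 days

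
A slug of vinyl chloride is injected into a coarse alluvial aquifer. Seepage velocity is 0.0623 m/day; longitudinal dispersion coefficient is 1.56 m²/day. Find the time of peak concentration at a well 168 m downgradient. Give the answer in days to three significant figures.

2320 days

For the 1D instantaneous-source solution, setting ∂C/∂t = 0 at fixed x gives v²t² + 2Dt − x² = 0, so t = (√(D² + v²x²) − D)/v².
√(D² + v²x²) = √(1.56² + 0.0623² × 168²) = 10.58; v² = 0.00388129.
t = (10.58 − 1.56)/0.00388129 = 2320 days (vs. the pure-advection estimate x/v = 2700 d).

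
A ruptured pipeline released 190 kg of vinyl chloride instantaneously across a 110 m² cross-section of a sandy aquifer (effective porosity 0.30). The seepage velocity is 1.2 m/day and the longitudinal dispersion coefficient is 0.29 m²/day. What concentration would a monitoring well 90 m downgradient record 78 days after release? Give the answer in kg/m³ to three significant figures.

For an instantaneous plane source, C(x,t) = M/(n_e·A·√(4πDt)) · exp(−(x−vt)²/(4Dt)), with n_e·A the pore (flow) area.
Plume center vt = 1.2 × 78 = 93.6 m, so the well at 90 m is 3.6 m upgradient of the peak.
√(4πDt) = 16.86 m, giving peak height M/(n_e·A·√(4πDt)) = 190/(0.30 × 110 × 16.86) = 0.3415 kg/m³.
(x−vt)²/(4Dt) = (-3.6)²/(4 × 0.29 × 78) = 0.1432; exp(−0.1432) = 0.8666.
C = 0.3415 × 0.8666 = 0.296 kg/m³.

0.296 kg/m³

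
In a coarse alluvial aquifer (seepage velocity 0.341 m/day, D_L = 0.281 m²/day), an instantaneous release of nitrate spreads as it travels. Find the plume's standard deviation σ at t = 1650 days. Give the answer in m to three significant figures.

30.5 m

Dispersive spreading gives a Gaussian with σ² = 2Dt; advection only shifts the center.
σ = √(2 × 0.281 × 1650) = 30.5 m.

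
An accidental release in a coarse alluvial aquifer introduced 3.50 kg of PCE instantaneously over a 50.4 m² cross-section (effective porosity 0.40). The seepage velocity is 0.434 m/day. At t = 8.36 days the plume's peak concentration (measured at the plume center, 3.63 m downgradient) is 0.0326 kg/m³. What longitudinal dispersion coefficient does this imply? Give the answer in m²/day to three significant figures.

At the plume center C_max = M/(n_e·A·√(4πDt)), so D = M²/(4πt·(n_e·A·C_max)²).
n_e·A·C_max = 0.40 × 50.4 × 0.0326 = 0.6572 kg/m.
D = 3.50²/(4π × 8.36 × 0.6572²) = 0.270 m²/day.

0.270 m²/day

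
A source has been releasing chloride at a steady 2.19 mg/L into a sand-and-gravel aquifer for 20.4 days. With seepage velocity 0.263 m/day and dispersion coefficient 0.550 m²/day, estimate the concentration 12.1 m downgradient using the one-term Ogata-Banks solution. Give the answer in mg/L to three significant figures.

For a continuous step input, C/C₀ ≈ ½·erfc((x−vt)/(2√(Dt))).
vt = 0.263 × 20.4 = 5.3652 m and 2√(Dt) = 2√(0.550 × 20.4) = 6.699 m.
Argument (x−vt)/(2√(Dt)) = (12.1 − 5.3652)/6.699 = 1.005; ½·erfc(1.005) = 0.07762.
C = 2.19 × 0.07762 = 0.170 mg/L.

0.170 mg/L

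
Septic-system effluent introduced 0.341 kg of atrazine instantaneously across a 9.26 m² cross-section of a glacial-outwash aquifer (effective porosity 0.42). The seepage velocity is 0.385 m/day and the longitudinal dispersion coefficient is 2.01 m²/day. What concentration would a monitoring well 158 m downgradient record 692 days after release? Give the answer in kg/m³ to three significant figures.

8.02e-05 kg/m³

For an instantaneous plane source, C(x,t) = M/(n_e·A·√(4πDt)) · exp(−(x−vt)²/(4Dt)), with n_e·A the pore (flow) area.
Plume center vt = 0.385 × 692 = 266.42 m, so the well at 158 m is 108.42 m upgradient of the peak.
√(4πDt) = 132.2 m, giving peak height M/(n_e·A·√(4πDt)) = 0.341/(0.42 × 9.26 × 132.2) = 0.0006632 kg/m³.
(x−vt)²/(4Dt) = (-108.42)²/(4 × 2.01 × 692) = 2.113; exp(−2.113) = 0.1209.
C = 0.0006632 × 0.1209 = 8.02e-05 kg/m³.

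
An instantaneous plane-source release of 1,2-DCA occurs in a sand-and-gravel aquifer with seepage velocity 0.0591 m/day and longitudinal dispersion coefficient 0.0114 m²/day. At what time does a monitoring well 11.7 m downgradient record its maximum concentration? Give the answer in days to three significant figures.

For the 1D instantaneous-source solution, setting ∂C/∂t = 0 at fixed x gives v²t² + 2Dt − x² = 0, so t = (√(D² + v²x²) − D)/v².
√(D² + v²x²) = √(0.0114² + 0.0591² × 11.7²) = 0.6916; v² = 0.00349281.
t = (0.6916 − 0.0114)/0.00349281 = 195 days (vs. the pure-advection estimate x/v = 198 d).

195 days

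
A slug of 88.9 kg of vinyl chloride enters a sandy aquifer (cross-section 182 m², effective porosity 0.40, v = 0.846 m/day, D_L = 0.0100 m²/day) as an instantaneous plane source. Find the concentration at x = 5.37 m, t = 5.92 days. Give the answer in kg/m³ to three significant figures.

For an instantaneous plane source, C(x,t) = M/(n_e·A·√(4πDt)) · exp(−(x−vt)²/(4Dt)), with n_e·A the pore (flow) area.
Plume center vt = 0.846 × 5.92 = 5.00832 m, so the well at 5.37 m is 0.36168 m downgradient of the peak.
√(4πDt) = 0.8625 m, giving peak height M/(n_e·A·√(4πDt)) = 88.9/(0.40 × 182 × 0.8625) = 1.416 kg/m³.
(x−vt)²/(4Dt) = (0.36168)²/(4 × 0.0100 × 5.92) = 0.5524; exp(−0.5524) = 0.5756.
C = 1.416 × 0.5756 = 0.815 kg/m³.

0.815 kg/m³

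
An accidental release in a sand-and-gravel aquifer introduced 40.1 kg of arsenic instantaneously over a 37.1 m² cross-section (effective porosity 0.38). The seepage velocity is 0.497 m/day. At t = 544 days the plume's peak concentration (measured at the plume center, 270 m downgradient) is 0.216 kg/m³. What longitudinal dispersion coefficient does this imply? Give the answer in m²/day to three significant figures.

At the plume center C_max = M/(n_e·A·√(4πDt)), so D = M²/(4πt·(n_e·A·C_max)²).
n_e·A·C_max = 0.38 × 37.1 × 0.216 = 3.045 kg/m.
D = 40.1²/(4π × 544 × 3.045²) = 0.0254 m²/day.

0.0254 m²/day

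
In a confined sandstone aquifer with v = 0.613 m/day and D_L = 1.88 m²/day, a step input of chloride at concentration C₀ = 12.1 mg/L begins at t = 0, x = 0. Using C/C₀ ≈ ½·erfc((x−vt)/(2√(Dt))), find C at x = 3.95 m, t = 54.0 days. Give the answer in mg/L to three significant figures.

11.9 mg/L

For a continuous step input, C/C₀ ≈ ½·erfc((x−vt)/(2√(Dt))).
vt = 0.613 × 54.0 = 33.102 m and 2√(Dt) = 2√(1.88 × 54.0) = 20.15 m.
Argument (x−vt)/(2√(Dt)) = (3.95 − 33.102)/20.15 = -1.447; ½·erfc(-1.447) = 0.9796.
C = 12.1 × 0.9796 = 11.9 mg/L.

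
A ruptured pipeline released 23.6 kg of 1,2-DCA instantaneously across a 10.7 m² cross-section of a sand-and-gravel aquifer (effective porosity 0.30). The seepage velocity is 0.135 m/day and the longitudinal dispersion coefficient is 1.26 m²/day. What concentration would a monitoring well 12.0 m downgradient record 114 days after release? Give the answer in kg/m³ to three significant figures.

0.170 kg/m³

For an instantaneous plane source, C(x,t) = M/(n_e·A·√(4πDt)) · exp(−(x−vt)²/(4Dt)), with n_e·A the pore (flow) area.
Plume center vt = 0.135 × 114 = 15.39 m, so the well at 12.0 m is 3.39 m upgradient of the peak.
√(4πDt) = 42.49 m, giving peak height M/(n_e·A·√(4πDt)) = 23.6/(0.30 × 10.7 × 42.49) = 0.1730 kg/m³.
(x−vt)²/(4Dt) = (-3.39)²/(4 × 1.26 × 114) = 0.02000; exp(−0.02000) = 0.9802.
C = 0.1730 × 0.9802 = 0.170 kg/m³.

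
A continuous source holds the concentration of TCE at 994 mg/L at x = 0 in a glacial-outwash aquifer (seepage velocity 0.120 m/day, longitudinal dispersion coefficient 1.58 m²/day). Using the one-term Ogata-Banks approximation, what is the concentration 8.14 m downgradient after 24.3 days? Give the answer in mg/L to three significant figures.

274 mg/L

For a continuous step input, C/C₀ ≈ ½·erfc((x−vt)/(2√(Dt))).
vt = 0.120 × 24.3 = 2.916 m and 2√(Dt) = 2√(1.58 × 24.3) = 12.39 m.
Argument (x−vt)/(2√(Dt)) = (8.14 − 2.916)/12.39 = 0.4216; ½·erfc(0.4216) = 0.2755.
C = 994 × 0.2755 = 274 mg/L.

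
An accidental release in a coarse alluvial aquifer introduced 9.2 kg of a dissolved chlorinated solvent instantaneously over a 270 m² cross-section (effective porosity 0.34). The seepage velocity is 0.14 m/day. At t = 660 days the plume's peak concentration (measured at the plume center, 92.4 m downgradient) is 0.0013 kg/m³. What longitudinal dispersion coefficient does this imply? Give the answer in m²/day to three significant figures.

At the plume center C_max = M/(n_e·A·√(4πDt)), so D = M²/(4πt·(n_e·A·C_max)²).
n_e·A·C_max = 0.34 × 270 × 0.0013 = 0.1193 kg/m.
D = 9.2²/(4π × 660 × 0.1193²) = 0.717 m²/day.

0.717 m²/day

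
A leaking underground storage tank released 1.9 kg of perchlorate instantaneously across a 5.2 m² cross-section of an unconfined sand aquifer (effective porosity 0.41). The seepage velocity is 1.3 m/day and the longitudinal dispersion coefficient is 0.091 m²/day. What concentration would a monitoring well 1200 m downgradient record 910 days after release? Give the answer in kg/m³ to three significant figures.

For an instantaneous plane source, C(x,t) = M/(n_e·A·√(4πDt)) · exp(−(x−vt)²/(4Dt)), with n_e·A the pore (flow) area.
Plume center vt = 1.3 × 910 = 1183 m, so the well at 1200 m is 17 m downgradient of the peak.
√(4πDt) = 32.26 m, giving peak height M/(n_e·A·√(4πDt)) = 1.9/(0.41 × 5.2 × 32.26) = 0.02762 kg/m³.
(x−vt)²/(4Dt) = (17)²/(4 × 0.091 × 910) = 0.8725; exp(−0.8725) = 0.4179.
C = 0.02762 × 0.4179 = 0.0115 kg/m³.

0.0115 kg/m³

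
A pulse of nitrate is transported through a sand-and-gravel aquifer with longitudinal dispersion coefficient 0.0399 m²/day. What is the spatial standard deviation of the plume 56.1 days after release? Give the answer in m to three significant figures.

Dispersive spreading gives a Gaussian with σ² = 2Dt; advection only shifts the center.
σ = √(2 × 0.0399 × 56.1) = 2.12 m.

2.12 m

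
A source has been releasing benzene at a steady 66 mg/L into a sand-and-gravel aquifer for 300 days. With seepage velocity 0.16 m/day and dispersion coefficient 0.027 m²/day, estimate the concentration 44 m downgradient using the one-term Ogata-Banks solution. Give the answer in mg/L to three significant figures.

55.4 mg/L

For a continuous step input, C/C₀ ≈ ½·erfc((x−vt)/(2√(Dt))).
vt = 0.16 × 300 = 48 m and 2√(Dt) = 2√(0.027 × 300) = 5.692 m.
Argument (x−vt)/(2√(Dt)) = (44 − 48)/5.692 = -0.7027; ½·erfc(-0.7027) = 0.8398.
C = 66 × 0.8398 = 55.4 mg/L.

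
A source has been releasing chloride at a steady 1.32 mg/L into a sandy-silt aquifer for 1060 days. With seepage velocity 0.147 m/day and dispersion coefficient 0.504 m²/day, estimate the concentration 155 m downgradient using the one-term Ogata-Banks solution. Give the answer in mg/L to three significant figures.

For a continuous step input, C/C₀ ≈ ½·erfc((x−vt)/(2√(Dt))).
vt = 0.147 × 1060 = 155.82 m and 2√(Dt) = 2√(0.504 × 1060) = 46.23 m.
Argument (x−vt)/(2√(Dt)) = (155 − 155.82)/46.23 = -0.01774; ½·erfc(-0.01774) = 0.5100.
C = 1.32 × 0.5100 = 0.673 mg/L.

0.673 mg/L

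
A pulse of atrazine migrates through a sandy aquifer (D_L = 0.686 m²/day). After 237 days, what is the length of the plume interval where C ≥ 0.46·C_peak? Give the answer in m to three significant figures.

The plume is Gaussian with σ = √(2Dt) = √(2 × 0.686 × 237) = 18.03 m.
C/C_peak = exp(−Δx²/(2σ²)) = 0.46 ⇒ Δx = σ·√(−2 ln 0.46) = 18.03 × 1.246 = 22.47 m.
Width = 2Δx = 44.9 m.

44.9 m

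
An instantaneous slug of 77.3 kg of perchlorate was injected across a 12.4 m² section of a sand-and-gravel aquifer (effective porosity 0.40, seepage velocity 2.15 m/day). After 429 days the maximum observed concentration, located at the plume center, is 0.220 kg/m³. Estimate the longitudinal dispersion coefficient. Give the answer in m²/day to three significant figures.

At the plume center C_max = M/(n_e·A·√(4πDt)), so D = M²/(4πt·(n_e·A·C_max)²).
n_e·A·C_max = 0.40 × 12.4 × 0.220 = 1.091 kg/m.
D = 77.3²/(4π × 429 × 1.091²) = 0.931 m²/day.

0.931 m²/day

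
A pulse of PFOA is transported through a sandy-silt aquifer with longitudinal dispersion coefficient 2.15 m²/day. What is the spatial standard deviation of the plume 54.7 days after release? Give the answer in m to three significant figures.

Dispersive spreading gives a Gaussian with σ² = 2Dt; advection only shifts the center.
σ = √(2 × 2.15 × 54.7) = 15.3 m.

15.3 m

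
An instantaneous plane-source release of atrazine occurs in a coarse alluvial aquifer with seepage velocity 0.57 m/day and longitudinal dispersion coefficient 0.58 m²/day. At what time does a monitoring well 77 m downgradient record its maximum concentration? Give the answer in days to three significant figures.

133 days

For the 1D instantaneous-source solution, setting ∂C/∂t = 0 at fixed x gives v²t² + 2Dt − x² = 0, so t = (√(D² + v²x²) − D)/v².
√(D² + v²x²) = √(0.58² + 0.57² × 77²) = 43.89; v² = 0.3249.
t = (43.89 − 0.58)/0.3249 = 133 days (vs. the pure-advection estimate x/v = 135 d).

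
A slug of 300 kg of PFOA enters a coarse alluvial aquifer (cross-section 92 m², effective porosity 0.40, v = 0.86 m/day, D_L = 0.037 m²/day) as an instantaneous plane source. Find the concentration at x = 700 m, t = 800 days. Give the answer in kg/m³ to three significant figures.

0.125 kg/m³

For an instantaneous plane source, C(x,t) = M/(n_e·A·√(4πDt)) · exp(−(x−vt)²/(4Dt)), with n_e·A the pore (flow) area.
Plume center vt = 0.86 × 800 = 688 m, so the well at 700 m is 12 m downgradient of the peak.
√(4πDt) = 19.29 m, giving peak height M/(n_e·A·√(4πDt)) = 300/(0.40 × 92 × 19.29) = 0.4226 kg/m³.
(x−vt)²/(4Dt) = (12)²/(4 × 0.037 × 800) = 1.216; exp(−1.216) = 0.2964.
C = 0.4226 × 0.2964 = 0.125 kg/m³.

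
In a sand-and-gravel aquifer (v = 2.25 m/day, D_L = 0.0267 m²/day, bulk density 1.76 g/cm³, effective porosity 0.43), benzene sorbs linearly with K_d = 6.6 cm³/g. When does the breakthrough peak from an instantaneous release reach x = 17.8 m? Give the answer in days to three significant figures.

Retardation factor R = 1 + ρ_b·K_d/n = 1 + 1.76 × 6.6/0.43 = 28.01.
Sorption retards both mechanisms: v_R = v/R = 0.08033 m/day, D_R = D/R = 0.0009532 m²/day.
Peak time from v_R²t² + 2D_R t − x² = 0: t = (√(D_R² + v_R²x²) − D_R)/v_R².
√(D_R² + v_R²x²) = √(0.0009532² + 0.08033² × 17.8²) = 1.430; v_R² = 0.006453.
t = (1.430 − 0.0009532)/0.006453 = 221 days.

221 days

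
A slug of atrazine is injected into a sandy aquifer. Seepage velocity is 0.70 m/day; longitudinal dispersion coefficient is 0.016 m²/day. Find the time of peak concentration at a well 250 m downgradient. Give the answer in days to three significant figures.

357 days

For the 1D instantaneous-source solution, setting ∂C/∂t = 0 at fixed x gives v²t² + 2Dt − x² = 0, so t = (√(D² + v²x²) − D)/v².
√(D² + v²x²) = √(0.016² + 0.70² × 250²) = 175.0; v² = 0.49.
t = (175.0 − 0.016)/0.49 = 357 days (vs. the pure-advection estimate x/v = 357 d).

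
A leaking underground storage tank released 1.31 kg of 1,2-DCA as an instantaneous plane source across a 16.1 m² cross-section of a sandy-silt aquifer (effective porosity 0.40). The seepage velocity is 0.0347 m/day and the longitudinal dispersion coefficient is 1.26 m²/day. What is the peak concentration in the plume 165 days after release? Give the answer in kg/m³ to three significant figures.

The peak of an instantaneous 1D plume sits at x = vt; there the Gaussian factor is 1 and C_max = M/(n_e·A·√(4πDt)), where n_e·A is the pore area the mass is dissolved in.
√(4πDt) = √(4π × 1.26 × 165) = 51.11 m, so C_max = 1.31/(0.40 × 16.1 × 51.11) = 0.00398 kg/m³.

0.00398 kg/m³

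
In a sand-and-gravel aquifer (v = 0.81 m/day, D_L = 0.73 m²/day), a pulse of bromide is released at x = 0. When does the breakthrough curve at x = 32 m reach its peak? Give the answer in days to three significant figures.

38.4 days

For the 1D instantaneous-source solution, setting ∂C/∂t = 0 at fixed x gives v²t² + 2Dt − x² = 0, so t = (√(D² + v²x²) − D)/v².
√(D² + v²x²) = √(0.73² + 0.81² × 32²) = 25.93; v² = 0.6561.
t = (25.93 − 0.73)/0.6561 = 38.4 days (vs. the pure-advection estimate x/v = 39.5 d).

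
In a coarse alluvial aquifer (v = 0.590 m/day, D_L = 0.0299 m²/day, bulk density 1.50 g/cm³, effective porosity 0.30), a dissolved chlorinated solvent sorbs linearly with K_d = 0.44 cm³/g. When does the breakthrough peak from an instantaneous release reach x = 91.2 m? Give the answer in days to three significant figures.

Retardation factor R = 1 + ρ_b·K_d/n = 1 + 1.50 × 0.44/0.30 = 3.200.
Sorption retards both mechanisms: v_R = v/R = 0.1844 m/day, D_R = D/R = 0.009344 m²/day.
Peak time from v_R²t² + 2D_R t − x² = 0: t = (√(D_R² + v_R²x²) − D_R)/v_R².
√(D_R² + v_R²x²) = √(0.009344² + 0.1844² × 91.2²) = 16.82; v_R² = 0.03400.
t = (16.82 − 0.009344)/0.03400 = 494 days.

494 days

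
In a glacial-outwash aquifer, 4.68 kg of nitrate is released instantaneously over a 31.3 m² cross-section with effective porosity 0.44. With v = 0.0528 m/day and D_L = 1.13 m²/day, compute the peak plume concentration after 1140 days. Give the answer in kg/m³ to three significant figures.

0.00267 kg/m³

The peak of an instantaneous 1D plume sits at x = vt; there the Gaussian factor is 1 and C_max = M/(n_e·A·√(4πDt)), where n_e·A is the pore area the mass is dissolved in.
√(4πDt) = √(4π × 1.13 × 1140) = 127.2 m, so C_max = 4.68/(0.44 × 31.3 × 127.2) = 0.00267 kg/m³.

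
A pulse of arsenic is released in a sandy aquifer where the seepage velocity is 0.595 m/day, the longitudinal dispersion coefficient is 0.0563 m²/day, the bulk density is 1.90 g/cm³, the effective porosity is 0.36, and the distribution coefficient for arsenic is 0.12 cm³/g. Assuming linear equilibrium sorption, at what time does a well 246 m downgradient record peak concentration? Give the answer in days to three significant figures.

675 days

Retardation factor R = 1 + ρ_b·K_d/n = 1 + 1.90 × 0.12/0.36 = 1.633.
Sorption retards both mechanisms: v_R = v/R = 0.3644 m/day, D_R = D/R = 0.03448 m²/day.
Peak time from v_R²t² + 2D_R t − x² = 0: t = (√(D_R² + v_R²x²) − D_R)/v_R².
√(D_R² + v_R²x²) = √(0.03448² + 0.3644² × 246²) = 89.64; v_R² = 0.1328.
t = (89.64 − 0.03448)/0.1328 = 675 days.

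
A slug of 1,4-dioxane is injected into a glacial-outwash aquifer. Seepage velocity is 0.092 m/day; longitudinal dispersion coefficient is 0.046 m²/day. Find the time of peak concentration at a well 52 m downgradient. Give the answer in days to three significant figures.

560 days

For the 1D instantaneous-source solution, setting ∂C/∂t = 0 at fixed x gives v²t² + 2Dt − x² = 0, so t = (√(D² + v²x²) − D)/v².
√(D² + v²x²) = √(0.046² + 0.092² × 52²) = 4.784; v² = 0.008464.
t = (4.784 − 0.046)/0.008464 = 560 days (vs. the pure-advection estimate x/v = 565 d).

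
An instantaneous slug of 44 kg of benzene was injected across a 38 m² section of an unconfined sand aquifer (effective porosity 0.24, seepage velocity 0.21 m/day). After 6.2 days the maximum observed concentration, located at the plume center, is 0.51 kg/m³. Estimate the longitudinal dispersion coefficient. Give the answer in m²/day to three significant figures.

1.15 m²/day

At the plume center C_max = M/(n_e·A·√(4πDt)), so D = M²/(4πt·(n_e·A·C_max)²).
n_e·A·C_max = 0.24 × 38 × 0.51 = 4.651 kg/m.
D = 44²/(4π × 6.2 × 4.651²) = 1.15 m²/day.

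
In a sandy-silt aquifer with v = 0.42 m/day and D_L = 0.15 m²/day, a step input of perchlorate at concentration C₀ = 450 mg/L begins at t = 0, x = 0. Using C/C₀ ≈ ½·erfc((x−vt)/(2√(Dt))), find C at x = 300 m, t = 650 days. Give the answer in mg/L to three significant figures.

For a continuous step input, C/C₀ ≈ ½·erfc((x−vt)/(2√(Dt))).
vt = 0.42 × 650 = 273 m and 2√(Dt) = 2√(0.15 × 650) = 19.75 m.
Argument (x−vt)/(2√(Dt)) = (300 − 273)/19.75 = 1.367; ½·erfc(1.367) = 0.02660.
C = 450 × 0.02660 = 12.0 mg/L.

12.0 mg/L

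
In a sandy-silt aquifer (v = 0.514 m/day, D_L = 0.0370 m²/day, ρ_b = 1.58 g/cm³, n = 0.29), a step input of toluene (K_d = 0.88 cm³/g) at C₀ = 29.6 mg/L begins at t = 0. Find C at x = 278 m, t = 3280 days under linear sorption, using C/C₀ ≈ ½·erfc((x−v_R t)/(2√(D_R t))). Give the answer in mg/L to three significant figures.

Retardation factor R = 1 + ρ_b·K_d/n = 1 + 1.58 × 0.88/0.29 = 5.794.
Sorption retards both mechanisms: v_R = v/R = 0.08871 m/day, D_R = D/R = 0.006386 m²/day.
v_R·t = 0.08871 × 3280 = 290.9688 m; 2√(D_R t) = 9.153 m; argument = (278 − 290.9688)/9.153 = -1.417.
C = C₀ × ½·erfc(-1.417) = 29.6 × 0.9775 = 28.9 mg/L.

28.9 mg/L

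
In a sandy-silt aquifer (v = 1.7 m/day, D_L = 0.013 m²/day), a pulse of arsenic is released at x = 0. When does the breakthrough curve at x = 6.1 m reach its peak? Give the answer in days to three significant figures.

3.58 days

For the 1D instantaneous-source solution, setting ∂C/∂t = 0 at fixed x gives v²t² + 2Dt − x² = 0, so t = (√(D² + v²x²) − D)/v².
√(D² + v²x²) = √(0.013² + 1.7² × 6.1²) = 10.37; v² = 2.89.
t = (10.37 − 0.013)/2.89 = 3.58 days (vs. the pure-advection estimate x/v = 3.59 d).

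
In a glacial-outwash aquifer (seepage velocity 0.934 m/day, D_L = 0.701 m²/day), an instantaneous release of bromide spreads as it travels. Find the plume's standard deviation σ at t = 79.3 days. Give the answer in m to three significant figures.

Dispersive spreading gives a Gaussian with σ² = 2Dt; advection only shifts the center.
σ = √(2 × 0.701 × 79.3) = 10.5 m.

10.5 m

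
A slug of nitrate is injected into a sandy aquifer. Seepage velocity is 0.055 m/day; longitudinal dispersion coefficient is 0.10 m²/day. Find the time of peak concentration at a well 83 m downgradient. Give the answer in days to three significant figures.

For the 1D instantaneous-source solution, setting ∂C/∂t = 0 at fixed x gives v²t² + 2Dt − x² = 0, so t = (√(D² + v²x²) − D)/v².
√(D² + v²x²) = √(0.10² + 0.055² × 83²) = 4.566; v² = 0.003025.
t = (4.566 − 0.10)/0.003025 = 1480 days (vs. the pure-advection estimate x/v = 1510 d).

1480 days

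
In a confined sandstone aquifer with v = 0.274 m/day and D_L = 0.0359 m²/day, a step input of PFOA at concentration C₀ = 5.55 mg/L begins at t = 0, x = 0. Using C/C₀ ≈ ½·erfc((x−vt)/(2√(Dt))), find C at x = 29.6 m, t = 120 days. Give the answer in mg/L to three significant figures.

For a continuous step input, C/C₀ ≈ ½·erfc((x−vt)/(2√(Dt))).
vt = 0.274 × 120 = 32.88 m and 2√(Dt) = 2√(0.0359 × 120) = 4.151 m.
Argument (x−vt)/(2√(Dt)) = (29.6 − 32.88)/4.151 = -0.7902; ½·erfc(-0.7902) = 0.8681.
C = 5.55 × 0.8681 = 4.82 mg/L.

4.82 mg/L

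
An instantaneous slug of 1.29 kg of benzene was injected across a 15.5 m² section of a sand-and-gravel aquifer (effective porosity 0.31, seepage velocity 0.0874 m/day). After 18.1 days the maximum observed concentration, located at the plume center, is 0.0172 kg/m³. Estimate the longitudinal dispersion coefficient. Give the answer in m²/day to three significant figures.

1.07 m²/day

At the plume center C_max = M/(n_e·A·√(4πDt)), so D = M²/(4πt·(n_e·A·C_max)²).
n_e·A·C_max = 0.31 × 15.5 × 0.0172 = 0.08265 kg/m.
D = 1.29²/(4π × 18.1 × 0.08265²) = 1.07 m²/day.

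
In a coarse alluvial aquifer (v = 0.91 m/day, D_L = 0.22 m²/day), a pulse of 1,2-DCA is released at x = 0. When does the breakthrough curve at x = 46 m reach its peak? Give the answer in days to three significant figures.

50.3 days

For the 1D instantaneous-source solution, setting ∂C/∂t = 0 at fixed x gives v²t² + 2Dt − x² = 0, so t = (√(D² + v²x²) − D)/v².
√(D² + v²x²) = √(0.22² + 0.91² × 46²) = 41.86; v² = 0.8281.
t = (41.86 − 0.22)/0.8281 = 50.3 days (vs. the pure-advection estimate x/v = 50.5 d).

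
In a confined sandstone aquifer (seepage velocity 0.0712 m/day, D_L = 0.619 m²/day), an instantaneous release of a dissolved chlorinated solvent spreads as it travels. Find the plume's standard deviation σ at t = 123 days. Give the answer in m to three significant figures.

12.3 m

Dispersive spreading gives a Gaussian with σ² = 2Dt; advection only shifts the center.
σ = √(2 × 0.619 × 123) = 12.3 m.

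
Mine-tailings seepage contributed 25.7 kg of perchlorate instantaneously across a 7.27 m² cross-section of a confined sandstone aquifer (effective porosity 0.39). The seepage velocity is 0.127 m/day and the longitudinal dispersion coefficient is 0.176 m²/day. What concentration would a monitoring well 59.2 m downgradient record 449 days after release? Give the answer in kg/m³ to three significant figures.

For an instantaneous plane source, C(x,t) = M/(n_e·A·√(4πDt)) · exp(−(x−vt)²/(4Dt)), with n_e·A the pore (flow) area.
Plume center vt = 0.127 × 449 = 57.023 m, so the well at 59.2 m is 2.177 m downgradient of the peak.
√(4πDt) = 31.51 m, giving peak height M/(n_e·A·√(4πDt)) = 25.7/(0.39 × 7.27 × 31.51) = 0.2877 kg/m³.
(x−vt)²/(4Dt) = (2.177)²/(4 × 0.176 × 449) = 0.01499; exp(−0.01499) = 0.9851.
C = 0.2877 × 0.9851 = 0.283 kg/m³.

0.283 kg/m³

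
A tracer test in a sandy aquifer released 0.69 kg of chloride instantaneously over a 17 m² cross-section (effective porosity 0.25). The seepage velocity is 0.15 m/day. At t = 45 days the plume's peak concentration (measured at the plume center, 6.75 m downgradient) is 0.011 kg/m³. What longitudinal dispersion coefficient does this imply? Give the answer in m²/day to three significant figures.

0.385 m²/day

At the plume center C_max = M/(n_e·A·√(4πDt)), so D = M²/(4πt·(n_e·A·C_max)²).
n_e·A·C_max = 0.25 × 17 × 0.011 = 0.04675 kg/m.
D = 0.69²/(4π × 45 × 0.04675²) = 0.385 m²/day.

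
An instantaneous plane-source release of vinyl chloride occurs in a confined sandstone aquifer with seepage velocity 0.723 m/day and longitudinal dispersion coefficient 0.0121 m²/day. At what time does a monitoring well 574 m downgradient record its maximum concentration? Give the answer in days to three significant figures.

For the 1D instantaneous-source solution, setting ∂C/∂t = 0 at fixed x gives v²t² + 2Dt − x² = 0, so t = (√(D² + v²x²) − D)/v².
√(D² + v²x²) = √(0.0121² + 0.723² × 574²) = 415.0; v² = 0.522729.
t = (415.0 − 0.0121)/0.522729 = 794 days (vs. the pure-advection estimate x/v = 794 d).

794 days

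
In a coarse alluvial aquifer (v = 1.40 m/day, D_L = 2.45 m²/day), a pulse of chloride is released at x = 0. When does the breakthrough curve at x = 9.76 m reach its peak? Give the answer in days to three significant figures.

For the 1D instantaneous-source solution, setting ∂C/∂t = 0 at fixed x gives v²t² + 2Dt − x² = 0, so t = (√(D² + v²x²) − D)/v².
√(D² + v²x²) = √(2.45² + 1.40² × 9.76²) = 13.88; v² = 1.96.
t = (13.88 − 2.45)/1.96 = 5.83 days (vs. the pure-advection estimate x/v = 6.97 d).

5.83 days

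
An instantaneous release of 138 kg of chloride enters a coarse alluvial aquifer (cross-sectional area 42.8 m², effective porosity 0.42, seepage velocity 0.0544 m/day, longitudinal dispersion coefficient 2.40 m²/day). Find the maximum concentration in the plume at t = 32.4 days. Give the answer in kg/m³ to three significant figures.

0.246 kg/m³

The peak of an instantaneous 1D plume sits at x = vt; there the Gaussian factor is 1 and C_max = M/(n_e·A·√(4πDt)), where n_e·A is the pore area the mass is dissolved in.
√(4πDt) = √(4π × 2.40 × 32.4) = 31.26 m, so C_max = 138/(0.42 × 42.8 × 31.26) = 0.246 kg/m³.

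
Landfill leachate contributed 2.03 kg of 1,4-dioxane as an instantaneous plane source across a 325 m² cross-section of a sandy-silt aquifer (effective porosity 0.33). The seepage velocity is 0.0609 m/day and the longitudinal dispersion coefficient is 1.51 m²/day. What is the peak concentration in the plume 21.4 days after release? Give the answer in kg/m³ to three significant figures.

The peak of an instantaneous 1D plume sits at x = vt; there the Gaussian factor is 1 and C_max = M/(n_e·A·√(4πDt)), where n_e·A is the pore area the mass is dissolved in.
√(4πDt) = √(4π × 1.51 × 21.4) = 20.15 m, so C_max = 2.03/(0.33 × 325 × 20.15) = 0.000939 kg/m³.

0.000939 kg/m³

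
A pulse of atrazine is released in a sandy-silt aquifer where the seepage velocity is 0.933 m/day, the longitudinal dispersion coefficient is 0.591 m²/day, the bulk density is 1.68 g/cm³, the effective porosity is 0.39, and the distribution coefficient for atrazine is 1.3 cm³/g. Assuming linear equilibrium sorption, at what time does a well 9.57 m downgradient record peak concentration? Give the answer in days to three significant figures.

Retardation factor R = 1 + ρ_b·K_d/n = 1 + 1.68 × 1.3/0.39 = 6.600.
Sorption retards both mechanisms: v_R = v/R = 0.1414 m/day, D_R = D/R = 0.08955 m²/day.
Peak time from v_R²t² + 2D_R t − x² = 0: t = (√(D_R² + v_R²x²) − D_R)/v_R².
√(D_R² + v_R²x²) = √(0.08955² + 0.1414² × 9.57²) = 1.356; v_R² = 0.01999.
t = (1.356 − 0.08955)/0.01999 = 63.4 days.

63.4 days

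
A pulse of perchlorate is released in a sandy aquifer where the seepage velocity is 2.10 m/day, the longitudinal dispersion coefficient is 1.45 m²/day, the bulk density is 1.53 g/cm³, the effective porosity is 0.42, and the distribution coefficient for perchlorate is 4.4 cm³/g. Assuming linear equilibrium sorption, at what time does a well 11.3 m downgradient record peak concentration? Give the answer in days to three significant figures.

86.2 days

Retardation factor R = 1 + ρ_b·K_d/n = 1 + 1.53 × 4.4/0.42 = 17.03.
Sorption retards both mechanisms: v_R = v/R = 0.1233 m/day, D_R = D/R = 0.08514 m²/day.
Peak time from v_R²t² + 2D_R t − x² = 0: t = (√(D_R² + v_R²x²) − D_R)/v_R².
√(D_R² + v_R²x²) = √(0.08514² + 0.1233² × 11.3²) = 1.396; v_R² = 0.01520.
t = (1.396 − 0.08514)/0.01520 = 86.2 days.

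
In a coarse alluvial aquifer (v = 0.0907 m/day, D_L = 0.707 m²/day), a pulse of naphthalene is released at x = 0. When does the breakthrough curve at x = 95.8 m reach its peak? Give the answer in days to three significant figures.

974 days

For the 1D instantaneous-source solution, setting ∂C/∂t = 0 at fixed x gives v²t² + 2Dt − x² = 0, so t = (√(D² + v²x²) − D)/v².
√(D² + v²x²) = √(0.707² + 0.0907² × 95.8²) = 8.718; v² = 0.00822649.
t = (8.718 − 0.707)/0.00822649 = 974 days (vs. the pure-advection estimate x/v = 1060 d).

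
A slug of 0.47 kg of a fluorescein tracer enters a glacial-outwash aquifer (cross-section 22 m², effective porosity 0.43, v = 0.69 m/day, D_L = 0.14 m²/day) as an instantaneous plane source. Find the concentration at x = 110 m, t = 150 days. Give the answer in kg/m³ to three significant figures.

0.00185 kg/m³

For an instantaneous plane source, C(x,t) = M/(n_e·A·√(4πDt)) · exp(−(x−vt)²/(4Dt)), with n_e·A the pore (flow) area.
Plume center vt = 0.69 × 150 = 103.5 m, so the well at 110 m is 6.5 m downgradient of the peak.
√(4πDt) = 16.24 m, giving peak height M/(n_e·A·√(4πDt)) = 0.47/(0.43 × 22 × 16.24) = 0.003059 kg/m³.
(x−vt)²/(4Dt) = (6.5)²/(4 × 0.14 × 150) = 0.5030; exp(−0.5030) = 0.6047.
C = 0.003059 × 0.6047 = 0.00185 kg/m³.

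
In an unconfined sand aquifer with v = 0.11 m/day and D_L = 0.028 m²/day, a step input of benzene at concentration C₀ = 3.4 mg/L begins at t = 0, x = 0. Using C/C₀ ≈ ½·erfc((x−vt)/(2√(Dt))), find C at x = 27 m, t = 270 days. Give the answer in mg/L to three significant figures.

2.57 mg/L

For a continuous step input, C/C₀ ≈ ½·erfc((x−vt)/(2√(Dt))).
vt = 0.11 × 270 = 29.7 m and 2√(Dt) = 2√(0.028 × 270) = 5.499 m.
Argument (x−vt)/(2√(Dt)) = (27 − 29.7)/5.499 = -0.4910; ½·erfc(-0.4910) = 0.7563.
C = 3.4 × 0.7563 = 2.57 mg/L.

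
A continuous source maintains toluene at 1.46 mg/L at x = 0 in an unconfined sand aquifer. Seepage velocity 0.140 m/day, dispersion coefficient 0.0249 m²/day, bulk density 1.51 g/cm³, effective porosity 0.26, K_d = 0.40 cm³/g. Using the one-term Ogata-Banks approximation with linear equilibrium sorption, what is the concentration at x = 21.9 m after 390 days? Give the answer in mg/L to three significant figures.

0.0173 mg/L

Retardation factor R = 1 + ρ_b·K_d/n = 1 + 1.51 × 0.40/0.26 = 3.323.
Sorption retards both mechanisms: v_R = v/R = 0.04213 m/day, D_R = D/R = 0.007493 m²/day.
v_R·t = 0.04213 × 390 = 16.4307 m; 2√(D_R t) = 3.419 m; argument = (21.9 − 16.4307)/3.419 = 1.600.
C = C₀ × ½·erfc(1.600) = 1.46 × 0.01183 = 0.0173 mg/L.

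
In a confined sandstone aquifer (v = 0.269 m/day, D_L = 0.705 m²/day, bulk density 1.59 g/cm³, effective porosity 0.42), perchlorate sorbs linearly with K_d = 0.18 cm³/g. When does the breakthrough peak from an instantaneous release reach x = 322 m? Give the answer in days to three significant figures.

2000 days

Retardation factor R = 1 + ρ_b·K_d/n = 1 + 1.59 × 0.18/0.42 = 1.681.
Sorption retards both mechanisms: v_R = v/R = 0.1600 m/day, D_R = D/R = 0.4194 m²/day.
Peak time from v_R²t² + 2D_R t − x² = 0: t = (√(D_R² + v_R²x²) − D_R)/v_R².
√(D_R² + v_R²x²) = √(0.4194² + 0.1600² × 322²) = 51.52; v_R² = 0.02560.
t = (51.52 − 0.4194)/0.02560 = 2000 days.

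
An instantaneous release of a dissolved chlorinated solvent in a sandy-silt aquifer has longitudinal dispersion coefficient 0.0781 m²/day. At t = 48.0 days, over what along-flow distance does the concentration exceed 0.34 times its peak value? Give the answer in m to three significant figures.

The plume is Gaussian with σ = √(2Dt) = √(2 × 0.0781 × 48.0) = 2.738 m.
C/C_peak = exp(−Δx²/(2σ²)) = 0.34 ⇒ Δx = σ·√(−2 ln 0.34) = 2.738 × 1.469 = 4.022 m.
Width = 2Δx = 8.04 m.

8.04 m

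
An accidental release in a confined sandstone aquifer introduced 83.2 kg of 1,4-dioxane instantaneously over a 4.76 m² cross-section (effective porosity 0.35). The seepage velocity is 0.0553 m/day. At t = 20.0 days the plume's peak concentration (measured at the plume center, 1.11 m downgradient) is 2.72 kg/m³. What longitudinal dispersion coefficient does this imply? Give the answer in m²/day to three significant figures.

At the plume center C_max = M/(n_e·A·√(4πDt)), so D = M²/(4πt·(n_e·A·C_max)²).
n_e·A·C_max = 0.35 × 4.76 × 2.72 = 4.532 kg/m.
D = 83.2²/(4π × 20.0 × 4.532²) = 1.34 m²/day.

1.34 m²/day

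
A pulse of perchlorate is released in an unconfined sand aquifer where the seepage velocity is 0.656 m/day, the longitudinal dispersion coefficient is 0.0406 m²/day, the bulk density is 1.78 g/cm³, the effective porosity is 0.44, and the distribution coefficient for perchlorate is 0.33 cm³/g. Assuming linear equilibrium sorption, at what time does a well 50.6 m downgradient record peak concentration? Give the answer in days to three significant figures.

Retardation factor R = 1 + ρ_b·K_d/n = 1 + 1.78 × 0.33/0.44 = 2.335.
Sorption retards both mechanisms: v_R = v/R = 0.2809 m/day, D_R = D/R = 0.01739 m²/day.
Peak time from v_R²t² + 2D_R t − x² = 0: t = (√(D_R² + v_R²x²) − D_R)/v_R².
√(D_R² + v_R²x²) = √(0.01739² + 0.2809² × 50.6²) = 14.21; v_R² = 0.07890.
t = (14.21 − 0.01739)/0.07890 = 180 days.

180 days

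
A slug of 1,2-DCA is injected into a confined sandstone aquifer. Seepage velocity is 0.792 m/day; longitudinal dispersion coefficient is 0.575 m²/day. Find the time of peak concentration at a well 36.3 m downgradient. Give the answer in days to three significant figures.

44.9 days

For the 1D instantaneous-source solution, setting ∂C/∂t = 0 at fixed x gives v²t² + 2Dt − x² = 0, so t = (√(D² + v²x²) − D)/v².
√(D² + v²x²) = √(0.575² + 0.792² × 36.3²) = 28.76; v² = 0.627264.
t = (28.76 − 0.575)/0.627264 = 44.9 days (vs. the pure-advection estimate x/v = 45.8 d).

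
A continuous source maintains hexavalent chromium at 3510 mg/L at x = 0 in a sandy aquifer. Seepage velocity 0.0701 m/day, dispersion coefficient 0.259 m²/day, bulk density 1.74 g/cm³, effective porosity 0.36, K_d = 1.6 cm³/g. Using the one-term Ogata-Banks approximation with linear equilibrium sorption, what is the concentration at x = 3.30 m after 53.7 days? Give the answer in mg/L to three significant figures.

Retardation factor R = 1 + ρ_b·K_d/n = 1 + 1.74 × 1.6/0.36 = 8.733.
Sorption retards both mechanisms: v_R = v/R = 0.008027 m/day, D_R = D/R = 0.02966 m²/day.
v_R·t = 0.008027 × 53.7 = 0.4310499 m; 2√(D_R t) = 2.524 m; argument = (3.30 − 0.4310499)/2.524 = 1.137.
C = C₀ × ½·erfc(1.137) = 3510 × 0.05392 = 189 mg/L.

189 mg/L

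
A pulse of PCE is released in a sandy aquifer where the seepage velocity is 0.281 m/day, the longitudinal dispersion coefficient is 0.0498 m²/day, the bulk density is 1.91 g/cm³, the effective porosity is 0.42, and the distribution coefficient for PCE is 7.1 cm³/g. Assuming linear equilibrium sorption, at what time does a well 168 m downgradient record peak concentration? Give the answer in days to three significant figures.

19900 days

Retardation factor R = 1 + ρ_b·K_d/n = 1 + 1.91 × 7.1/0.42 = 33.29.
Sorption retards both mechanisms: v_R = v/R = 0.008441 m/day, D_R = D/R = 0.001496 m²/day.
Peak time from v_R²t² + 2D_R t − x² = 0: t = (√(D_R² + v_R²x²) − D_R)/v_R².
√(D_R² + v_R²x²) = √(0.001496² + 0.008441² × 168²) = 1.418; v_R² = 7.125e-05.
t = (1.418 − 0.001496)/7.125e-05 = 19900 days.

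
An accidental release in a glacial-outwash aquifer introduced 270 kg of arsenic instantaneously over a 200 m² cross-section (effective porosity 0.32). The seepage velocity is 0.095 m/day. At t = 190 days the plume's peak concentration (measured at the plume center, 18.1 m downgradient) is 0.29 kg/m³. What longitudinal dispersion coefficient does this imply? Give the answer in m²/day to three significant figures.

0.0886 m²/day

At the plume center C_max = M/(n_e·A·√(4πDt)), so D = M²/(4πt·(n_e·A·C_max)²).
n_e·A·C_max = 0.32 × 200 × 0.29 = 18.56 kg/m.
D = 270²/(4π × 190 × 18.56²) = 0.0886 m²/day.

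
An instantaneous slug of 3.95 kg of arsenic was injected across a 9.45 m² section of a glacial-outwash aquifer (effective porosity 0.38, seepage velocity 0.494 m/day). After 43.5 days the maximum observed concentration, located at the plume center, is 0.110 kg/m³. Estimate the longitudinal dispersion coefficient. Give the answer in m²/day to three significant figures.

0.183 m²/day

At the plume center C_max = M/(n_e·A·√(4πDt)), so D = M²/(4πt·(n_e·A·C_max)²).
n_e·A·C_max = 0.38 × 9.45 × 0.110 = 0.3950 kg/m.
D = 3.95²/(4π × 43.5 × 0.3950²) = 0.183 m²/day.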